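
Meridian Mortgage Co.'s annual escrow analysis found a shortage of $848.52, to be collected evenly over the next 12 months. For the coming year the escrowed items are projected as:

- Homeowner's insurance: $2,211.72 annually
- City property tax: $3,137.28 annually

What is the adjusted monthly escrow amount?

$516.46

Homeowner's insurance: $2,211.72
City property tax: $3,137.28
Yearly total = $2,211.72 + $3,137.28 = $5,349.00
Monthly escrow = $5,349.00 ÷ 12 = $445.75
Shortage spread = $848.52 / 12 = $70.71/mo
Adjusted monthly = $445.75 + $70.71 = $516.46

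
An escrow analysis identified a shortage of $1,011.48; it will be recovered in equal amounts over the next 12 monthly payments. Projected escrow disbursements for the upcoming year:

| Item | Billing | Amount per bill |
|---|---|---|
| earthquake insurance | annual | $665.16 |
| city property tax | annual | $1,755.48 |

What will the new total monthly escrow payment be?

$286.01

Earthquake insurance — $665.16
City property tax — $1,755.48
Total per year = $2,420.64
Base monthly escrow = $2,420.64 / 12 = $201.72
Shortage per month = $1,011.48 / 12 = $84.29
New monthly escrow = $201.72 + $84.29 = $286.01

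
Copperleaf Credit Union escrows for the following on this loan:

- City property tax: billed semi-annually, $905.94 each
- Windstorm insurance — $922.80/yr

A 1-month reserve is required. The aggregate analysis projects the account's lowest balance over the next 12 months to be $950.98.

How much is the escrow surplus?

$723.09

City property tax: $905.94 × 2 = $1,811.88 per year
Windstorm insurance: $922.80 per year
Annual escrow total = $2,734.68
Monthly escrow = $2,734.68 / 12 = $227.89
Required cushion = 1 × $227.89 = $227.89
Excess over cushion: $950.98 − $227.89 = $723.09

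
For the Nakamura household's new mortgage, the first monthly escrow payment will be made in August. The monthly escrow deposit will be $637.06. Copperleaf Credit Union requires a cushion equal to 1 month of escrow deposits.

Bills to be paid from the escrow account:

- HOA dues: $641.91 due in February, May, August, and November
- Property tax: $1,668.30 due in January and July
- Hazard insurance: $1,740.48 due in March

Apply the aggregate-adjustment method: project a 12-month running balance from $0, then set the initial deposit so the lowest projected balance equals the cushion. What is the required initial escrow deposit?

$875.09

Cushion = 1 × $637.06 = $637.06
Trial balance (start $0, +$637.06 each month, − disbursements):
  Aug: +$637.06 − $641.91 → -$4.85
  Sep: +$637.06 → $632.21
  Oct: +$637.06 → $1,269.27
  Nov: +$637.06 − $641.91 → $1,264.42
  Dec: +$637.06 → $1,901.48
  Jan: +$637.06 − $1,668.30 → $870.24
  Feb: +$637.06 − $641.91 → $865.39
  Mar: +$637.06 − $1,740.48 → -$238.03
  Apr: +$637.06 → $399.03
  May: +$637.06 − $641.91 → $394.18
  Jun: +$637.06 → $1,031.24
  Jul: +$637.06 − $1,668.30 → $0.00
Lowest trial balance = -$238.03 (Mar)
Initial deposit = cushion − low point = $637.06 − (-$238.03) = $875.09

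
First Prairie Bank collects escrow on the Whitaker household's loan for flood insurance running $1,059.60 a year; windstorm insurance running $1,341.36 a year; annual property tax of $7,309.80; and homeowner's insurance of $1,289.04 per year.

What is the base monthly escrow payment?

$916.65

Flood insurance = $1,059.60/yr
Windstorm insurance = $1,341.36/yr
Property tax = $7,309.80/yr
Homeowner's insurance = $1,289.04/yr
Combined annual = $1,059.60 + $1,341.36 + $7,309.80 + $1,289.04 = $10,999.80
Monthly = $10,999.80 ÷ 12 = $916.65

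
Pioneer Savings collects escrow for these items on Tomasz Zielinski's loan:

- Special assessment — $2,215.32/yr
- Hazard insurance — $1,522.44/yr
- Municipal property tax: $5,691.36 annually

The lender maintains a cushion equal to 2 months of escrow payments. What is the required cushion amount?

Special assessment: $2,215.32 per year
Hazard insurance: $1,522.44 per year
Municipal property tax: $5,691.36 per year
Total annual escrow = $2,215.32 + $1,522.44 + $5,691.36 = $9,429.12
Monthly escrow = $9,429.12 ÷ 12 = $785.76
Required cushion = 2 × $785.76 = $1,571.52

$1,571.52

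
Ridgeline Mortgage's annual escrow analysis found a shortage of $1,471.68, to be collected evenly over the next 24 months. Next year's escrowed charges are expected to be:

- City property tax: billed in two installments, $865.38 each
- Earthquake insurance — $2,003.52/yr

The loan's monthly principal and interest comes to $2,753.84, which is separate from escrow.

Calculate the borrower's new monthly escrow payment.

$372.51

City property tax — $865.38 × 2 = $1,730.76 per year
Earthquake insurance — $2,003.52 per year
Total annual escrow = $3,734.28
Monthly = $3,734.28 / 12 = $311.19
Shortage per month = $1,471.68 / 24 = $61.32
New monthly escrow = $311.19 + $61.32 = $372.51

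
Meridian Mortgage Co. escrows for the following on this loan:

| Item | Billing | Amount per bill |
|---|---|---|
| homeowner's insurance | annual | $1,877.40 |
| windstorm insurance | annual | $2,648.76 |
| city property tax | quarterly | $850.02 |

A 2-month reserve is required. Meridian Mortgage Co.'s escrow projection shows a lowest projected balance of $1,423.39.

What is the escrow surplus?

$102.35

Homeowner's insurance = $1,877.40 per year
Windstorm insurance = $2,648.76 per year
City property tax = $850.02 × 4 = $3,400.08 per year
Yearly total = $1,877.40 + $2,648.76 + $3,400.08 = $7,926.24
Base monthly escrow = $7,926.24 / 12 = $660.52
Cushion = 2 × $660.52 = $1,321.04
Surplus = $1,423.39 − $1,321.04 = $102.35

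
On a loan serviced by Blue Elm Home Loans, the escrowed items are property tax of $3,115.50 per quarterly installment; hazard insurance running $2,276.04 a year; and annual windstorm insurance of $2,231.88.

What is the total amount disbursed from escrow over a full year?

Property tax = $3,115.50 × 4 = $12,462.00 annually
Hazard insurance = $2,276.04 annually
Windstorm insurance = $2,231.88 annually
Total annual escrow = $12,462.00 + $2,276.04 + $2,231.88 = $16,969.92

$16,969.92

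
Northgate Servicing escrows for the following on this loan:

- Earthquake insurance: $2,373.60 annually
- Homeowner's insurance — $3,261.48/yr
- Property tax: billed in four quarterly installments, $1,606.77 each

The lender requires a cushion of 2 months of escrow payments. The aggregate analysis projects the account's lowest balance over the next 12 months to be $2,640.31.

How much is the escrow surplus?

Earthquake insurance = $2,373.60/yr
Homeowner's insurance = $3,261.48/yr
Property tax = $1,606.77 × 4 = $6,427.08/yr
Combined annual = $2,373.60 + $3,261.48 + $6,427.08 = $12,062.16
Monthly escrow = $12,062.16 / 12 = $1,005.18
Cushion = 2 × $1,005.18 = $2,010.36
Surplus = $2,640.31 − $2,010.36 = $629.95

$629.95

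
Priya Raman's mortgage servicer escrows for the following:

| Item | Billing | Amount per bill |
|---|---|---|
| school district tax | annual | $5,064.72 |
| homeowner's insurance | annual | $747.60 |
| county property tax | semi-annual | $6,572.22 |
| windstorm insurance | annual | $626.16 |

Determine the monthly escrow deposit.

$1,631.91

School district tax = $5,064.72/yr
Homeowner's insurance = $747.60/yr
County property tax = $6,572.22 × 2 = $13,144.44/yr
Windstorm insurance = $626.16/yr
Annual escrow total = $19,582.92
Base monthly escrow = $19,582.92 ÷ 12 = $1,631.91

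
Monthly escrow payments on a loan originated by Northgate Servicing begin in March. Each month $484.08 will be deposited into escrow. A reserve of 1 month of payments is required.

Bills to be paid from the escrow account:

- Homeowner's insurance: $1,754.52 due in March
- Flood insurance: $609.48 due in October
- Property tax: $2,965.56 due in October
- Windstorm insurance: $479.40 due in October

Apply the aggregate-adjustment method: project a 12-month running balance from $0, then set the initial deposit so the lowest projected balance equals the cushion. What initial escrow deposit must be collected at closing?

$2,420.40

Cushion = 1 × $484.08 = $484.08
Trial balance (start $0, +$484.08 each month, − disbursements):
  Mar: +$484.08 − $1,754.52 → -$1,270.44
  Apr: +$484.08 → -$786.36
  May: +$484.08 → -$302.28
  Jun: +$484.08 → $181.80
  Jul: +$484.08 → $665.88
  Aug: +$484.08 → $1,149.96
  Sep: +$484.08 → $1,634.04
  Oct: +$484.08 − $4,054.44 → -$1,936.32
  Nov: +$484.08 → -$1,452.24
  Dec: +$484.08 → -$968.16
  Jan: +$484.08 → -$484.08
  Feb: +$484.08 → $0.00
Lowest trial balance = -$1,936.32 (Oct)
Initial deposit = cushion − low point = $484.08 − (-$1,936.32) = $2,420.40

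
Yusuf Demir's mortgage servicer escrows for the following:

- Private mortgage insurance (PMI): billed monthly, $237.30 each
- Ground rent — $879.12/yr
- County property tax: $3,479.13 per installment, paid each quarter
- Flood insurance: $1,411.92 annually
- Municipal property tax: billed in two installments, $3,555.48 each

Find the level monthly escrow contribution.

$2,180.51

Private mortgage insurance (PMI): $237.30 × 12 = $2,847.60
Ground rent: $879.12
County property tax: $3,479.13 × 4 = $13,916.52
Flood insurance: $1,411.92
Municipal property tax: $3,555.48 × 2 = $7,110.96
Annual escrow total = $2,847.60 + $879.12 + $13,916.52 + $1,411.92 + $7,110.96 = $26,166.12
Per month = $26,166.12 ÷ 12 = $2,180.51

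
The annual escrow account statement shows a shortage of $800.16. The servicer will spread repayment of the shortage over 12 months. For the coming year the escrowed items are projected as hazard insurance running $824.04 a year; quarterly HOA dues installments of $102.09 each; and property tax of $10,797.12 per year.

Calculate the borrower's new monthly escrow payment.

Hazard insurance — $824.04/yr
HOA dues — $102.09 × 4 = $408.36/yr
Property tax — $10,797.12/yr
Combined annual = $12,029.52
Base monthly escrow = $12,029.52 ÷ 12 = $1,002.46
Shortage per month = $800.16 / 12 = $66.68
Adjusted monthly = $1,002.46 + $66.68 = $1,069.14

$1,069.14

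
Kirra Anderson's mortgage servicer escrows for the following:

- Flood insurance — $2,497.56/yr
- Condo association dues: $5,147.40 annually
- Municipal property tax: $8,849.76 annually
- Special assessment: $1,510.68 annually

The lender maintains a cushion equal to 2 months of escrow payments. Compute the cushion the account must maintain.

$3,000.90

Flood insurance — $2,497.56 per year
Condo association dues — $5,147.40 per year
Municipal property tax — $8,849.76 per year
Special assessment — $1,510.68 per year
Annual escrow total = $2,497.56 + $5,147.40 + $8,849.76 + $1,510.68 = $18,005.40
Monthly = $18,005.40 ÷ 12 = $1,500.45
Cushion = 2 × $1,500.45 = $3,000.90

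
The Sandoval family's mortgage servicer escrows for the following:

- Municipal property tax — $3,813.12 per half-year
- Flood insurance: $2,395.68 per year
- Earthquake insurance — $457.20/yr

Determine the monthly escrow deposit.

Municipal property tax — $3,813.12 × 2 = $7,626.24/yr
Flood insurance — $2,395.68/yr
Earthquake insurance — $457.20/yr
Combined annual = $7,626.24 + $2,395.68 + $457.20 = $10,479.12
Monthly = $10,479.12 ÷ 12 = $873.26

$873.26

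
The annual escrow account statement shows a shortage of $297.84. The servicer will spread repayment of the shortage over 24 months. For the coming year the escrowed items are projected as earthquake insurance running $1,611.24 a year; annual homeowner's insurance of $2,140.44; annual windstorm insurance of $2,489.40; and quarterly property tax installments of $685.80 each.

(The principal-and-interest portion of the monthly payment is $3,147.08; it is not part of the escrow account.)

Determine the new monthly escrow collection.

$761.10

Earthquake insurance — $1,611.24 annually
Homeowner's insurance — $2,140.44 annually
Windstorm insurance — $2,489.40 annually
Property tax — $685.80 × 4 = $2,743.20 annually
Annual escrow total = $8,984.28
Base monthly escrow = $8,984.28 / 12 = $748.69
Shortage spread = $297.84 / 24 = $12.41/mo
Adjusted monthly = $748.69 + $12.41 = $761.10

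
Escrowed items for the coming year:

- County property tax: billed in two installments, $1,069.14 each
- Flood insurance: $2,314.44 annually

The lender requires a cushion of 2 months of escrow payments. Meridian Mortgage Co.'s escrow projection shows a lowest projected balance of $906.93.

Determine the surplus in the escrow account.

$164.81

County property tax = $1,069.14 × 2 = $2,138.28 annually
Flood insurance = $2,314.44 annually
Annual escrow total = $4,452.72
Monthly escrow = $4,452.72 / 12 = $371.06
Cushion = 2 × $371.06 = $742.12
Surplus = $906.93 − $742.12 = $164.81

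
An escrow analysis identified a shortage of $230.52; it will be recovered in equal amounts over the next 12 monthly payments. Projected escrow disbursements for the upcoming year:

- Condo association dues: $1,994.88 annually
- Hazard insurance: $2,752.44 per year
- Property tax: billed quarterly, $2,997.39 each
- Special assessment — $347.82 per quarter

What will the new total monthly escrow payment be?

Condo association dues = $1,994.88/yr
Hazard insurance = $2,752.44/yr
Property tax = $2,997.39 × 4 = $11,989.56/yr
Special assessment = $347.82 × 4 = $1,391.28/yr
Annual escrow total = $1,994.88 + $2,752.44 + $11,989.56 + $1,391.28 = $18,128.16
Per month = $18,128.16 ÷ 12 = $1,510.68
Shortage spread = $230.52 / 12 = $19.21/mo
New monthly escrow = $1,510.68 + $19.21 = $1,529.89

$1,529.89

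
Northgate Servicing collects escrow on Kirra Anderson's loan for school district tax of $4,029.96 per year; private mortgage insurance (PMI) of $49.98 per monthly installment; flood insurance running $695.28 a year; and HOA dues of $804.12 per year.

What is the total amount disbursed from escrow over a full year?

School district tax = $4,029.96 annually
Private mortgage insurance (PMI) = $49.98 × 12 = $599.76 annually
Flood insurance = $695.28 annually
HOA dues = $804.12 annually
Yearly total = $4,029.96 + $599.76 + $695.28 + $804.12 = $6,129.12

$6,129.12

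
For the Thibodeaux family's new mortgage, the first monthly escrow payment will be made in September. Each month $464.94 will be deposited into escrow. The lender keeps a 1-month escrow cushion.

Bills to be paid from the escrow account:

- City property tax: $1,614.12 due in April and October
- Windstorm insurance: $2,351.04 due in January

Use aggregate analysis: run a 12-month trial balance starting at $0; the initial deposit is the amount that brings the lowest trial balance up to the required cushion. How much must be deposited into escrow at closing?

Cushion = 1 × $464.94 = $464.94
Trial balance (start $0, +$464.94 each month, − disbursements):
  Sep: +$464.94 → $464.94
  Oct: +$464.94 − $1,614.12 → -$684.24
  Nov: +$464.94 → -$219.30
  Dec: +$464.94 → $245.64
  Jan: +$464.94 − $2,351.04 → -$1,640.46
  Feb: +$464.94 → -$1,175.52
  Mar: +$464.94 → -$710.58
  Apr: +$464.94 − $1,614.12 → -$1,859.76
  May: +$464.94 → -$1,394.82
  Jun: +$464.94 → -$929.88
  Jul: +$464.94 → -$464.94
  Aug: +$464.94 → $0.00
Lowest trial balance = -$1,859.76 (Apr)
Initial deposit = cushion − low point = $464.94 − (-$1,859.76) = $2,324.70

$2,324.70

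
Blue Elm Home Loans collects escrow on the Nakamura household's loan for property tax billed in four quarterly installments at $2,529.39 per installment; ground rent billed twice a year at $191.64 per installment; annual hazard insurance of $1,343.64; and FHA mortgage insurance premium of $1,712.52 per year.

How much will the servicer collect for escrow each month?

Property tax — $2,529.39 × 4 = $10,117.56 per year
Ground rent — $191.64 × 2 = $383.28 per year
Hazard insurance — $1,343.64 per year
FHA mortgage insurance premium — $1,712.52 per year
Combined annual = $13,557.00
Per month = $13,557.00 ÷ 12 = $1,129.75

$1,129.75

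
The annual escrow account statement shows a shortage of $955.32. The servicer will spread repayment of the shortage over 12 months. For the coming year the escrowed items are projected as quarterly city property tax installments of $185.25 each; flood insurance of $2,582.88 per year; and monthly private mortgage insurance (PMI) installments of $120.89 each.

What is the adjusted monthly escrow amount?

City property tax = $185.25 × 4 = $741.00/yr
Flood insurance = $2,582.88/yr
Private mortgage insurance (PMI) = $120.89 × 12 = $1,450.68/yr
Total per year = $741.00 + $2,582.88 + $1,450.68 = $4,774.56
Base monthly escrow = $4,774.56 ÷ 12 = $397.88
Shortage spread = $955.32 ÷ 12 = $79.61/mo
Adjusted monthly = $397.88 + $79.61 = $477.49

$477.49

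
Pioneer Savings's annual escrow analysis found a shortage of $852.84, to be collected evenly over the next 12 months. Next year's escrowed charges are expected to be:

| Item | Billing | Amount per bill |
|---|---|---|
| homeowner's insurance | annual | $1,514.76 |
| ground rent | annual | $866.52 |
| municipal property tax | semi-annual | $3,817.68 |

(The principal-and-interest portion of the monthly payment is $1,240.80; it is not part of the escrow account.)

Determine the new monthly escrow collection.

Homeowner's insurance: $1,514.76 annually
Ground rent: $866.52 annually
Municipal property tax: $3,817.68 × 2 = $7,635.36 annually
Total annual escrow = $1,514.76 + $866.52 + $7,635.36 = $10,016.64
Monthly escrow = $10,016.64 / 12 = $834.72
Monthly shortage recovery: $852.84 / 12 = $71.07
New monthly escrow = $834.72 + $71.07 = $905.79

$905.79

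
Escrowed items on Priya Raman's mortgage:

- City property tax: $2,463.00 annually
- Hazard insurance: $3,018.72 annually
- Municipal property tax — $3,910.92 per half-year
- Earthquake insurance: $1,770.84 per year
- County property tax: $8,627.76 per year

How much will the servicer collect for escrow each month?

$1,975.18

City property tax: $2,463.00 annually
Hazard insurance: $3,018.72 annually
Municipal property tax: $3,910.92 × 2 = $7,821.84 annually
Earthquake insurance: $1,770.84 annually
County property tax: $8,627.76 annually
Total annual escrow = $2,463.00 + $3,018.72 + $7,821.84 + $1,770.84 + $8,627.76 = $23,702.16
Monthly = $23,702.16 ÷ 12 = $1,975.18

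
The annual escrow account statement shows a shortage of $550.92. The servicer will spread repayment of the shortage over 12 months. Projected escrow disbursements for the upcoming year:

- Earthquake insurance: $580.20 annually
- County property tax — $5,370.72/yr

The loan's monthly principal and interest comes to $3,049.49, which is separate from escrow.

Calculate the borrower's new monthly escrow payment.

$541.82

Earthquake insurance = $580.20 per year
County property tax = $5,370.72 per year
Total annual escrow = $580.20 + $5,370.72 = $5,950.92
Base monthly escrow = $5,950.92 ÷ 12 = $495.91
Shortage per month = $550.92 / 12 = $45.91
Adjusted monthly = $495.91 + $45.91 = $541.82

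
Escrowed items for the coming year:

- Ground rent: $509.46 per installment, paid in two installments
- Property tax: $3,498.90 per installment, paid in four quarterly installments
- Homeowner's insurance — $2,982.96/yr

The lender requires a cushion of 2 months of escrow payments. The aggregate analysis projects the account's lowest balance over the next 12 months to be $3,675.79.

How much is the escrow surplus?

Ground rent: $509.46 × 2 = $1,018.92/yr
Property tax: $3,498.90 × 4 = $13,995.60/yr
Homeowner's insurance: $2,982.96/yr
Annual escrow total = $1,018.92 + $13,995.60 + $2,982.96 = $17,997.48
Per month = $17,997.48 / 12 = $1,499.79
Cushion = 2 × $1,499.79 = $2,999.58
Surplus = $3,675.79 − $2,999.58 = $676.21

$676.21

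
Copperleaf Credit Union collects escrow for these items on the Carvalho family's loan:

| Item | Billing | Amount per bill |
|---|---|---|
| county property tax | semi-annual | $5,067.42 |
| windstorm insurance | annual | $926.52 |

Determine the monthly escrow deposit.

County property tax: $5,067.42 × 2 = $10,134.84 annually
Windstorm insurance: $926.52 annually
Annual escrow total = $10,134.84 + $926.52 = $11,061.36
Per month = $11,061.36 ÷ 12 = $921.78

$921.78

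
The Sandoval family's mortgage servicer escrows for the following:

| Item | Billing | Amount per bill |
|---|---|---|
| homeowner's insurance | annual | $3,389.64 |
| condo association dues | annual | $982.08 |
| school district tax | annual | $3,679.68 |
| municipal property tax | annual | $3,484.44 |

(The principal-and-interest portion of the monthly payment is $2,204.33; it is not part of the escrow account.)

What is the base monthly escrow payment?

Homeowner's insurance: $3,389.64 annually
Condo association dues: $982.08 annually
School district tax: $3,679.68 annually
Municipal property tax: $3,484.44 annually
Yearly total = $11,535.84
Base monthly escrow = $11,535.84 / 12 = $961.32

$961.32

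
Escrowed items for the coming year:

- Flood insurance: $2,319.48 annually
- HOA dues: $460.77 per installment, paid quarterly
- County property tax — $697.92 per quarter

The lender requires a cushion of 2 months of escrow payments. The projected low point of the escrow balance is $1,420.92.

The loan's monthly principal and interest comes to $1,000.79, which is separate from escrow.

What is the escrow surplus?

$261.88

Flood insurance = $2,319.48
HOA dues = $460.77 × 4 = $1,843.08
County property tax = $697.92 × 4 = $2,791.68
Total annual escrow = $2,319.48 + $1,843.08 + $2,791.68 = $6,954.24
Monthly = $6,954.24 ÷ 12 = $579.52
Required reserve = 2 × $579.52 = $1,159.04
Surplus = $1,420.92 − $1,159.04 = $261.88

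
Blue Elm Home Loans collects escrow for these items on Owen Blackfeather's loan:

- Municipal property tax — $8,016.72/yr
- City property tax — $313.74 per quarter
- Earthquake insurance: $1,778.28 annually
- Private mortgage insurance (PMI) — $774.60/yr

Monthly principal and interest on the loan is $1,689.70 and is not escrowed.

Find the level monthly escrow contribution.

$985.38

Municipal property tax = $8,016.72
City property tax = $313.74 × 4 = $1,254.96
Earthquake insurance = $1,778.28
Private mortgage insurance (PMI) = $774.60
Annual escrow total = $8,016.72 + $1,254.96 + $1,778.28 + $774.60 = $11,824.56
Monthly escrow = $11,824.56 / 12 = $985.38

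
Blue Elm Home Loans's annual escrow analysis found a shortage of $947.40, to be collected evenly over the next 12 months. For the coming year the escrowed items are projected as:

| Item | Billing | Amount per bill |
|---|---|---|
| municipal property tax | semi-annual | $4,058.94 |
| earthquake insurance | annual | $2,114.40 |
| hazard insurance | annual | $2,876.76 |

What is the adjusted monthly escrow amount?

$1,171.37

Municipal property tax — $4,058.94 × 2 = $8,117.88
Earthquake insurance — $2,114.40
Hazard insurance — $2,876.76
Annual escrow total = $8,117.88 + $2,114.40 + $2,876.76 = $13,109.04
Monthly = $13,109.04 ÷ 12 = $1,092.42
Shortage per month = $947.40 ÷ 12 = $78.95
Adjusted monthly = $1,092.42 + $78.95 = $1,171.37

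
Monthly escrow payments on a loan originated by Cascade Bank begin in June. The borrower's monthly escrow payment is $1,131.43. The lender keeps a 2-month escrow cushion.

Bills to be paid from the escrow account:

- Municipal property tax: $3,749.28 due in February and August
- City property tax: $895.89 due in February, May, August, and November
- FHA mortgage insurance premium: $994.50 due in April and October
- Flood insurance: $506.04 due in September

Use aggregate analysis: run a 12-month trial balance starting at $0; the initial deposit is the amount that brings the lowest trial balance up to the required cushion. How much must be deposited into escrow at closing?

Cushion = 2 × $1,131.43 = $2,262.86
Trial balance (start $0, +$1,131.43 each month, − disbursements):
  Jun: +$1,131.43 → $1,131.43
  Jul: +$1,131.43 → $2,262.86
  Aug: +$1,131.43 − $4,645.17 → -$1,250.88
  Sep: +$1,131.43 − $506.04 → -$625.49
  Oct: +$1,131.43 − $994.50 → -$488.56
  Nov: +$1,131.43 − $895.89 → -$253.02
  Dec: +$1,131.43 → $878.41
  Jan: +$1,131.43 → $2,009.84
  Feb: +$1,131.43 − $4,645.17 → -$1,503.90
  Mar: +$1,131.43 → -$372.47
  Apr: +$1,131.43 − $994.50 → -$235.54
  May: +$1,131.43 − $895.89 → $0.00
Lowest trial balance = -$1,503.90 (Feb)
Initial deposit = cushion − low point = $2,262.86 − (-$1,503.90) = $3,766.76

$3,766.76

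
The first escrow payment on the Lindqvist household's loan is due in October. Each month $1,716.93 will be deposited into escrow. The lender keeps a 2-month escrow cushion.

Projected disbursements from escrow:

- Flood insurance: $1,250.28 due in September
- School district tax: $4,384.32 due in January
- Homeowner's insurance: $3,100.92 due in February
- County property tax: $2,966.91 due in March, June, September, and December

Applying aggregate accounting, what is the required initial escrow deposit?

Cushion = 2 × $1,716.93 = $3,433.86
Trial balance (start $0, +$1,716.93 each month, − disbursements):
  Oct: +$1,716.93 → $1,716.93
  Nov: +$1,716.93 → $3,433.86
  Dec: +$1,716.93 − $2,966.91 → $2,183.88
  Jan: +$1,716.93 − $4,384.32 → -$483.51
  Feb: +$1,716.93 − $3,100.92 → -$1,867.50
  Mar: +$1,716.93 − $2,966.91 → -$3,117.48
  Apr: +$1,716.93 → -$1,400.55
  May: +$1,716.93 → $316.38
  Jun: +$1,716.93 − $2,966.91 → -$933.60
  Jul: +$1,716.93 → $783.33
  Aug: +$1,716.93 → $2,500.26
  Sep: +$1,716.93 − $4,217.19 → $0.00
Lowest trial balance = -$3,117.48 (Mar)
Initial deposit = cushion − low point = $3,433.86 − (-$3,117.48) = $6,551.34

$6,551.34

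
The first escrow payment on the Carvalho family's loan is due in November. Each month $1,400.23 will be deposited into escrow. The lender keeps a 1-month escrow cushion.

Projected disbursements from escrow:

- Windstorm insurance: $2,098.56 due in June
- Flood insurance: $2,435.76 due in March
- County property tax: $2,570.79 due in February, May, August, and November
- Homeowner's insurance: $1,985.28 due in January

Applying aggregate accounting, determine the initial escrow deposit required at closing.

$4,430.36

Cushion = 1 × $1,400.23 = $1,400.23
Trial balance (start $0, +$1,400.23 each month, − disbursements):
  Nov: +$1,400.23 − $2,570.79 → -$1,170.56
  Dec: +$1,400.23 → $229.67
  Jan: +$1,400.23 − $1,985.28 → -$355.38
  Feb: +$1,400.23 − $2,570.79 → -$1,525.94
  Mar: +$1,400.23 − $2,435.76 → -$2,561.47
  Apr: +$1,400.23 → -$1,161.24
  May: +$1,400.23 − $2,570.79 → -$2,331.80
  Jun: +$1,400.23 − $2,098.56 → -$3,030.13
  Jul: +$1,400.23 → -$1,629.90
  Aug: +$1,400.23 − $2,570.79 → -$2,800.46
  Sep: +$1,400.23 → -$1,400.23
  Oct: +$1,400.23 → $0.00
Lowest trial balance = -$3,030.13 (Jun)
Initial deposit = cushion − low point = $1,400.23 − (-$3,030.13) = $4,430.36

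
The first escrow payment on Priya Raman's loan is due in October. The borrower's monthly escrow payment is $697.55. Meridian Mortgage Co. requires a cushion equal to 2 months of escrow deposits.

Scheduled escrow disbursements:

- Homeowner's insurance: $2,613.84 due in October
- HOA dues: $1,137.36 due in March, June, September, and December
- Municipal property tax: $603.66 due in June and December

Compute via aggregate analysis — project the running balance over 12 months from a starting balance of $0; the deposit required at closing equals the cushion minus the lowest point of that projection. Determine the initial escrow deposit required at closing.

$3,657.31

Cushion = 2 × $697.55 = $1,395.10
Trial balance (start $0, +$697.55 each month, − disbursements):
  Oct: +$697.55 − $2,613.84 → -$1,916.29
  Nov: +$697.55 → -$1,218.74
  Dec: +$697.55 − $1,741.02 → -$2,262.21
  Jan: +$697.55 → -$1,564.66
  Feb: +$697.55 → -$867.11
  Mar: +$697.55 − $1,137.36 → -$1,306.92
  Apr: +$697.55 → -$609.37
  May: +$697.55 → $88.18
  Jun: +$697.55 − $1,741.02 → -$955.29
  Jul: +$697.55 → -$257.74
  Aug: +$697.55 → $439.81
  Sep: +$697.55 − $1,137.36 → $0.00
Lowest trial balance = -$2,262.21 (Dec)
Initial deposit = cushion − low point = $1,395.10 − (-$2,262.21) = $3,657.31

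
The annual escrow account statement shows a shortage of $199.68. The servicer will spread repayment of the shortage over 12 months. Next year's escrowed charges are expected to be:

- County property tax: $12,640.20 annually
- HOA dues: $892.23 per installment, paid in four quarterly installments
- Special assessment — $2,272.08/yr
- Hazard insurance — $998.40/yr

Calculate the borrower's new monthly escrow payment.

$1,639.94

County property tax — $12,640.20 per year
HOA dues — $892.23 × 4 = $3,568.92 per year
Special assessment — $2,272.08 per year
Hazard insurance — $998.40 per year
Annual escrow total = $12,640.20 + $3,568.92 + $2,272.08 + $998.40 = $19,479.60
Monthly = $19,479.60 / 12 = $1,623.30
Monthly shortage recovery: $199.68 / 12 = $16.64
Adjusted monthly = $1,623.30 + $16.64 = $1,639.94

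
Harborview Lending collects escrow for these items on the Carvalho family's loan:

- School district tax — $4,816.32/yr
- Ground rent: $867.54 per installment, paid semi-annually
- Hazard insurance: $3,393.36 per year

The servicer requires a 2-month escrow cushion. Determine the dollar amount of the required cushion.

$1,657.46

School district tax — $4,816.32 annually
Ground rent — $867.54 × 2 = $1,735.08 annually
Hazard insurance — $3,393.36 annually
Combined annual = $4,816.32 + $1,735.08 + $3,393.36 = $9,944.76
Per month = $9,944.76 / 12 = $828.73
Required cushion = 2 × $828.73 = $1,657.46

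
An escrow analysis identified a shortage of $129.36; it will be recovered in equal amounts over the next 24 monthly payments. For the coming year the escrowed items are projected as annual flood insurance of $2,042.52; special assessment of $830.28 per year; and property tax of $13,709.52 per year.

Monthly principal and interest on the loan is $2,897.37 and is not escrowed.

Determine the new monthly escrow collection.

$1,387.25

Flood insurance = $2,042.52 per year
Special assessment = $830.28 per year
Property tax = $13,709.52 per year
Yearly total = $2,042.52 + $830.28 + $13,709.52 = $16,582.32
Base monthly escrow = $16,582.32 ÷ 12 = $1,381.86
Shortage per month = $129.36 / 24 = $5.39
New monthly escrow = $1,381.86 + $5.39 = $1,387.25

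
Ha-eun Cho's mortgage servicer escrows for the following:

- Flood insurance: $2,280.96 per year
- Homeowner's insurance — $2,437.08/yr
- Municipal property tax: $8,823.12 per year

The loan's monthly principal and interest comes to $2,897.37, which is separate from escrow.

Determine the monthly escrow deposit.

$1,128.43

Flood insurance = $2,280.96
Homeowner's insurance = $2,437.08
Municipal property tax = $8,823.12
Yearly total = $13,541.16
Base monthly escrow = $13,541.16 / 12 = $1,128.43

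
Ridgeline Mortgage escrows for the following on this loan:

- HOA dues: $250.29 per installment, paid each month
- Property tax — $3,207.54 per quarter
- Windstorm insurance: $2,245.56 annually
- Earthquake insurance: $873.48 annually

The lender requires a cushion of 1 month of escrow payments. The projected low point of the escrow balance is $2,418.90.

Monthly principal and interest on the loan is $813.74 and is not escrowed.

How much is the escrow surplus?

HOA dues = $250.29 × 12 = $3,003.48 annually
Property tax = $3,207.54 × 4 = $12,830.16 annually
Windstorm insurance = $2,245.56 annually
Earthquake insurance = $873.48 annually
Annual escrow total = $3,003.48 + $12,830.16 + $2,245.56 + $873.48 = $18,952.68
Monthly escrow = $18,952.68 / 12 = $1,579.39
Cushion = 1 × $1,579.39 = $1,579.39
Excess over cushion: $2,418.90 − $1,579.39 = $839.51

$839.51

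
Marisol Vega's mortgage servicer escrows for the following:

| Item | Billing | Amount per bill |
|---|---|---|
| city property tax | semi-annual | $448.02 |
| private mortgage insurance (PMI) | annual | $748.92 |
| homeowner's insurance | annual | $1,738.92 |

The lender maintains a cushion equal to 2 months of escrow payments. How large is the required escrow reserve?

$563.98

City property tax — $448.02 × 2 = $896.04 per year
Private mortgage insurance (PMI) — $748.92 per year
Homeowner's insurance — $1,738.92 per year
Total annual escrow = $896.04 + $748.92 + $1,738.92 = $3,383.88
Monthly escrow = $3,383.88 ÷ 12 = $281.99
Reserve = 2 × $281.99 = $563.98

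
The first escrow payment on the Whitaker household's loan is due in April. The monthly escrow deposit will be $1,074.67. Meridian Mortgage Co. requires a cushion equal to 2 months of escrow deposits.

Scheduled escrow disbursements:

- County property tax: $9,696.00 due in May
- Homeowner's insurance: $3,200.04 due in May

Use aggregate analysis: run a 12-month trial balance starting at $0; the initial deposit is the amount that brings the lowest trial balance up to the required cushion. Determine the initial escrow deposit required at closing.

Cushion = 2 × $1,074.67 = $2,149.34
Trial balance (start $0, +$1,074.67 each month, − disbursements):
  Apr: +$1,074.67 → $1,074.67
  May: +$1,074.67 − $12,896.04 → -$10,746.70
  Jun: +$1,074.67 → -$9,672.03
  Jul: +$1,074.67 → -$8,597.36
  Aug: +$1,074.67 → -$7,522.69
  Sep: +$1,074.67 → -$6,448.02
  Oct: +$1,074.67 → -$5,373.35
  Nov: +$1,074.67 → -$4,298.68
  Dec: +$1,074.67 → -$3,224.01
  Jan: +$1,074.67 → -$2,149.34
  Feb: +$1,074.67 → -$1,074.67
  Mar: +$1,074.67 → $0.00
Lowest trial balance = -$10,746.70 (May)
Initial deposit = cushion − low point = $2,149.34 − (-$10,746.70) = $12,896.04

$12,896.04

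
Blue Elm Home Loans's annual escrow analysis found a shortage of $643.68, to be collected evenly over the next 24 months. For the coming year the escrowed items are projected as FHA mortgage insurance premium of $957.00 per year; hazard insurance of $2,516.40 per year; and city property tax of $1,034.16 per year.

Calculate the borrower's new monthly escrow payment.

$402.45

FHA mortgage insurance premium — $957.00/yr
Hazard insurance — $2,516.40/yr
City property tax — $1,034.16/yr
Total annual escrow = $957.00 + $2,516.40 + $1,034.16 = $4,507.56
Monthly escrow = $4,507.56 / 12 = $375.63
Monthly shortage recovery: $643.68 ÷ 24 = $26.82
Adjusted monthly = $375.63 + $26.82 = $402.45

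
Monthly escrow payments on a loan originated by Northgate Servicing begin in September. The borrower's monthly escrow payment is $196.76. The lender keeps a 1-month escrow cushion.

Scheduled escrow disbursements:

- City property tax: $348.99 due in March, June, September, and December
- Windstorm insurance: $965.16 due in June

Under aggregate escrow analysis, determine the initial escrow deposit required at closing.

$590.28

Cushion = 1 × $196.76 = $196.76
Trial balance (start $0, +$196.76 each month, − disbursements):
  Sep: +$196.76 − $348.99 → -$152.23
  Oct: +$196.76 → $44.53
  Nov: +$196.76 → $241.29
  Dec: +$196.76 − $348.99 → $89.06
  Jan: +$196.76 → $285.82
  Feb: +$196.76 → $482.58
  Mar: +$196.76 − $348.99 → $330.35
  Apr: +$196.76 → $527.11
  May: +$196.76 → $723.87
  Jun: +$196.76 − $1,314.15 → -$393.52
  Jul: +$196.76 → -$196.76
  Aug: +$196.76 → $0.00
Lowest trial balance = -$393.52 (Jun)
Initial deposit = cushion − low point = $196.76 − (-$393.52) = $590.28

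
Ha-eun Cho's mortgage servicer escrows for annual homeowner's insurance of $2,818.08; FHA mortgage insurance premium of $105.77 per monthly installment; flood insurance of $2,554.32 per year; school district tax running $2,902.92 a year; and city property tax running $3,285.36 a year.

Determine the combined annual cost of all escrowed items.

Homeowner's insurance: $2,818.08 annually
FHA mortgage insurance premium: $105.77 × 12 = $1,269.24 annually
Flood insurance: $2,554.32 annually
School district tax: $2,902.92 annually
City property tax: $3,285.36 annually
Combined annual = $12,829.92

$12,829.92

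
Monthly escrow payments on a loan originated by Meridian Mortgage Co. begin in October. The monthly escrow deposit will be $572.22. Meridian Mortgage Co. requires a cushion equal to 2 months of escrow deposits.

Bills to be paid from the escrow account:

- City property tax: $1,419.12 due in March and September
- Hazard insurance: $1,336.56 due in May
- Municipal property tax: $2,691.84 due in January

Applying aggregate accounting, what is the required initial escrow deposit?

$2,014.20

Cushion = 2 × $572.22 = $1,144.44
Trial balance (start $0, +$572.22 each month, − disbursements):
  Oct: +$572.22 → $572.22
  Nov: +$572.22 → $1,144.44
  Dec: +$572.22 → $1,716.66
  Jan: +$572.22 − $2,691.84 → -$402.96
  Feb: +$572.22 → $169.26
  Mar: +$572.22 − $1,419.12 → -$677.64
  Apr: +$572.22 → -$105.42
  May: +$572.22 − $1,336.56 → -$869.76
  Jun: +$572.22 → -$297.54
  Jul: +$572.22 → $274.68
  Aug: +$572.22 → $846.90
  Sep: +$572.22 − $1,419.12 → $0.00
Lowest trial balance = -$869.76 (May)
Initial deposit = cushion − low point = $1,144.44 − (-$869.76) = $2,014.20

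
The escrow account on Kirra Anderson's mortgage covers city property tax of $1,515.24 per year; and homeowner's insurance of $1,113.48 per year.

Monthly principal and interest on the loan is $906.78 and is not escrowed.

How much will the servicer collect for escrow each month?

$219.06

City property tax = $1,515.24/yr
Homeowner's insurance = $1,113.48/yr
Yearly total = $2,628.72
Per month = $2,628.72 ÷ 12 = $219.06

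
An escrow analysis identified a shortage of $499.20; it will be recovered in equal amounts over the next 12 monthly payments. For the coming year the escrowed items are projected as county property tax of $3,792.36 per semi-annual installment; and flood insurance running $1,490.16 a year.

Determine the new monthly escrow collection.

County property tax = $3,792.36 × 2 = $7,584.72
Flood insurance = $1,490.16
Yearly total = $9,074.88
Monthly escrow = $9,074.88 ÷ 12 = $756.24
Monthly shortage recovery: $499.20 ÷ 12 = $41.60
Adjusted monthly = $756.24 + $41.60 = $797.84

$797.84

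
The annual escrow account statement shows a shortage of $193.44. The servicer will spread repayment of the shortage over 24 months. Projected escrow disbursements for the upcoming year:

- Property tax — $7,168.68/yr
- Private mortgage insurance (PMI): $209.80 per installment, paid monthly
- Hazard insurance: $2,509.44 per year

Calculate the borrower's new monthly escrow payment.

Property tax — $7,168.68
Private mortgage insurance (PMI) — $209.80 × 12 = $2,517.60
Hazard insurance — $2,509.44
Total annual escrow = $12,195.72
Per month = $12,195.72 ÷ 12 = $1,016.31
Monthly shortage recovery: $193.44 / 24 = $8.06
New monthly escrow = $1,016.31 + $8.06 = $1,024.37

$1,024.37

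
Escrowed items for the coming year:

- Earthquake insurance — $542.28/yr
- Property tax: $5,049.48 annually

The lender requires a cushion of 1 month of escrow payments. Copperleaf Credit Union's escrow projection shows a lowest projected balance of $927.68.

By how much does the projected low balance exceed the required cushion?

$461.70

Earthquake insurance — $542.28 annually
Property tax — $5,049.48 annually
Annual escrow total = $5,591.76
Monthly escrow = $5,591.76 ÷ 12 = $465.98
Cushion = 1 × $465.98 = $465.98
Excess over cushion: $927.68 − $465.98 = $461.70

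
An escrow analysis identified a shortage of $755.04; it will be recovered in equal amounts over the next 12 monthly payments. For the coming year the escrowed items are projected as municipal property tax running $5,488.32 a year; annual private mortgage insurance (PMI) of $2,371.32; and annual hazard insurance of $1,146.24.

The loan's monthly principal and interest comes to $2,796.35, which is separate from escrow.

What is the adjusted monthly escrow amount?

$813.41

Municipal property tax: $5,488.32/yr
Private mortgage insurance (PMI): $2,371.32/yr
Hazard insurance: $1,146.24/yr
Yearly total = $9,005.88
Monthly = $9,005.88 ÷ 12 = $750.49
Shortage per month = $755.04 / 12 = $62.92
Adjusted monthly = $750.49 + $62.92 = $813.41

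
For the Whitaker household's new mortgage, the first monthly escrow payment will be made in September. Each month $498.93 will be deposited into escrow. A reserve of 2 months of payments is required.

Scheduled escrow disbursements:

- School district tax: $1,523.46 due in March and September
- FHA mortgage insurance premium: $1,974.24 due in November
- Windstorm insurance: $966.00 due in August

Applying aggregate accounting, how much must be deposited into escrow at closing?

Cushion = 2 × $498.93 = $997.86
Trial balance (start $0, +$498.93 each month, − disbursements):
  Sep: +$498.93 − $1,523.46 → -$1,024.53
  Oct: +$498.93 → -$525.60
  Nov: +$498.93 − $1,974.24 → -$2,000.91
  Dec: +$498.93 → -$1,501.98
  Jan: +$498.93 → -$1,003.05
  Feb: +$498.93 → -$504.12
  Mar: +$498.93 − $1,523.46 → -$1,528.65
  Apr: +$498.93 → -$1,029.72
  May: +$498.93 → -$530.79
  Jun: +$498.93 → -$31.86
  Jul: +$498.93 → $467.07
  Aug: +$498.93 − $966.00 → $0.00
Lowest trial balance = -$2,000.91 (Nov)
Initial deposit = cushion − low point = $997.86 − (-$2,000.91) = $2,998.77

$2,998.77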